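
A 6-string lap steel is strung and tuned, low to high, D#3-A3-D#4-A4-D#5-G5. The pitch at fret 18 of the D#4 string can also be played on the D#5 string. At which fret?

Fret 18 on D#4 is MIDI 63 + 18 = 81 (A5). On the D#5 string (open MIDI 75), that pitch is 81 − 75 = fret 6.

6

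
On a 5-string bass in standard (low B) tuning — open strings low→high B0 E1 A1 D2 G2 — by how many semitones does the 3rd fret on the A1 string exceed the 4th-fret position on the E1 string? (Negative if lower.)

A1 at fret 3 → C2 (MIDI 36); E1 at fret 4 → G#1 (MIDI 32).
36 − 32 = 4, so the two pitches are 4 semitones apart.

4 semitones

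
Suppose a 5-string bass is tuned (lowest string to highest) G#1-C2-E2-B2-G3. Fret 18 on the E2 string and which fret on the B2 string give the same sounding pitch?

E2 at fret 18 is E2 + 18 semitones = A#3.
The open B2 string is 7 semitones above the open E2, so the same pitch on the B2 string lies at fret 18 − 7 = 11.

11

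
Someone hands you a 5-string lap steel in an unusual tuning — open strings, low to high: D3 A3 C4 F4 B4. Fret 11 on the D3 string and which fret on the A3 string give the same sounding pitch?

D3 at fret 11 is D3 + 11 semitones = C#4.
The open A3 string is 7 semitones above the open D3, so the same pitch on the A3 string lies at fret 11 − 7 = 4.

4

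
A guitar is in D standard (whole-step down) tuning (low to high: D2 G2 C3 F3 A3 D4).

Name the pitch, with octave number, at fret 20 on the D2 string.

A♯3

The open D2 string plus 20 semitones: D–D#–E–F–…–G#–A–A#.
The walk passes from B into C once, so the octave number goes from 2 to 3.
(Equivalently spelled B♭3.)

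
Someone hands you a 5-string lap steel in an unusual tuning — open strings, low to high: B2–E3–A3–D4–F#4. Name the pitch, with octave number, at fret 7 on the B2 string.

F#3

The open B2 string plus 7 semitones: B–C–C#–D–D#–E–F–F#.
The walk passes from B into C once, so the octave number goes from 2 to 3.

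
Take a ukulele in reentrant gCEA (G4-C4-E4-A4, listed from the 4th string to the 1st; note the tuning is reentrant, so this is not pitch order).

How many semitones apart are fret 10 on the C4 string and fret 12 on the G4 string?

9 semitones

C4 at fret 10 → A#4 (MIDI 70); G4 at fret 12 → G5 (MIDI 79).
70 − 79 = -9, so the two pitches are 9 semitones apart, with G5 the higher.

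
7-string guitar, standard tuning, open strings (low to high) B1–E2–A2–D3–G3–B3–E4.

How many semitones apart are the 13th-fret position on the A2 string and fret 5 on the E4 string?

A2 at fret 13 → A#3 (MIDI 58); E4 at fret 5 → A4 (MIDI 69).
58 − 69 = -11, so the two pitches are 11 semitones apart, with A4 the higher.

11 semitones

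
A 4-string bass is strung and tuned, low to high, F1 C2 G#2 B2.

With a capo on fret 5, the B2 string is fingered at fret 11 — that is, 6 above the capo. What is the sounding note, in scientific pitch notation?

The capo raises the open B2 by 5 semitones to E3; fretting 6 more gives B2 + 5 + 6 = B2 + 11 semitones = A#3.

A#3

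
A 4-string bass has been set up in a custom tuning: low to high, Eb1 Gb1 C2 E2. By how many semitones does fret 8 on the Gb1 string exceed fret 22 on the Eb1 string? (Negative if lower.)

-11 semitones

Gb1 at fret 8 → D2 (MIDI 38); Eb1 at fret 22 → Db3 (MIDI 49).
38 − 49 = -11, so the two pitches are 11 semitones apart.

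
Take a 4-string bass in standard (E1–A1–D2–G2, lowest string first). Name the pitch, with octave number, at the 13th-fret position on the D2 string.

D♯3

Each fret is one semitone, so D2 + 13 = D♯3.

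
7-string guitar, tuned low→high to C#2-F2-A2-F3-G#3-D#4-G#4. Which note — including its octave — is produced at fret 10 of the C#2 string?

C#2 is MIDI 37. Adding 10 gives 47, which is B2.

B2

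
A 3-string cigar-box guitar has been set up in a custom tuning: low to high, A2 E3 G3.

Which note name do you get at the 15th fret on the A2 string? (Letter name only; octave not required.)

C

Each fret is one semitone, so A2 + 15 = C.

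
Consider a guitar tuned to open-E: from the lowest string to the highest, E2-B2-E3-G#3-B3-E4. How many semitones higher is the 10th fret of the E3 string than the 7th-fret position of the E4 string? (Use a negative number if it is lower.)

-9 semitones

E3 at fret 10 → D4 (MIDI 62); E4 at fret 7 → B4 (MIDI 71).
62 − 71 = -9, so the two pitches are 9 semitones apart.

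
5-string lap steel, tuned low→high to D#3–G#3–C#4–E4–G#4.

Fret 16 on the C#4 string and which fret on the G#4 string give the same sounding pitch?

9

Fret 16 on C#4 is MIDI 61 + 16 = 77 (F5). On the G#4 string (open MIDI 68), that pitch is 77 − 68 = fret 9.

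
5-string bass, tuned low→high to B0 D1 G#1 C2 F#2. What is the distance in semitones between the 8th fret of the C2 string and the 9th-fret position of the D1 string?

C2 at fret 8 → G#2 (MIDI 44); D1 at fret 9 → B1 (MIDI 35).
44 − 35 = 9, so the two pitches are 9 semitones apart, with G#2 the higher.

9 semitones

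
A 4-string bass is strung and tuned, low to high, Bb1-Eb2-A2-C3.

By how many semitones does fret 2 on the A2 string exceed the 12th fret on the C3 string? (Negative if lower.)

-13 semitones

A2 at fret 2 → B2 (MIDI 47); C3 at fret 12 → C4 (MIDI 60).
47 − 60 = -13, so the two pitches are 13 semitones apart.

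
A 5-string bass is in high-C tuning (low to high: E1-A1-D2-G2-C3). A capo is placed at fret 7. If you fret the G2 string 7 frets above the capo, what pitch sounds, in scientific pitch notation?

A3

The capo raises the open G2 by 7 semitones to D3; fretting 7 more gives G2 + 7 + 7 = G2 + 14 semitones = A3.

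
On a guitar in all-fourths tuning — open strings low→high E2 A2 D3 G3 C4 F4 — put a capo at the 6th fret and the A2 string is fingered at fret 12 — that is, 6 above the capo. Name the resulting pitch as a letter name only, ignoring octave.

The capo raises the open A2 by 6 semitones to D#3; fretting 6 more gives A2 + 6 + 6 = A2 + 12 semitones, landing on A.

A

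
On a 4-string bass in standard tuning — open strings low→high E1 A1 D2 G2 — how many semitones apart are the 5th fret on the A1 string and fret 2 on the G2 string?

A1 at fret 5 → D2 (MIDI 38); G2 at fret 2 → A2 (MIDI 45).
38 − 45 = -7, so the two pitches are 7 semitones apart, with A2 the higher.

7 semitones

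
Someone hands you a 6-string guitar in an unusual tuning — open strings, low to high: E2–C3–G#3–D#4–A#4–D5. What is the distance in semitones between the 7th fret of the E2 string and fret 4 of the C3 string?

E2 at fret 7 → B2 (MIDI 47); C3 at fret 4 → E3 (MIDI 52).
47 − 52 = -5, so the two pitches are 5 semitones apart, with E3 the higher.

5 semitones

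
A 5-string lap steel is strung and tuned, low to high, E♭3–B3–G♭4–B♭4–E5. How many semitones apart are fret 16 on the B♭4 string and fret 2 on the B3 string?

25 semitones

B♭4 at fret 16 → D6 (MIDI 86); B3 at fret 2 → D♭4 (MIDI 61).
86 − 61 = 25, so the two pitches are 25 semitones apart, with D6 the higher.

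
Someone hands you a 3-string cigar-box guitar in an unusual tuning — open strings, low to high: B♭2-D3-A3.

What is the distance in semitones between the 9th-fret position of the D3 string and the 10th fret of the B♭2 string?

D3 at fret 9 → B3 (MIDI 59); B♭2 at fret 10 → A♭3 (MIDI 56).
59 − 56 = 3, so the two pitches are 3 semitones apart, with B3 the higher.

3 semitones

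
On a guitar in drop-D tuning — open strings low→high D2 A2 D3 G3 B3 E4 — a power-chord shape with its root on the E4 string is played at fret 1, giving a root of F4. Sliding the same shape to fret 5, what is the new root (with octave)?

Moving from fret 1 to fret 5 shifts the root by 4 semitones.
F4 up 4 semitones is A4.

A4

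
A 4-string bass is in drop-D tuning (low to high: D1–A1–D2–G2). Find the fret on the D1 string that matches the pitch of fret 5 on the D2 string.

Fret 5 on D2 is MIDI 38 + 5 = 43 (G2). On the D1 string (open MIDI 26), that pitch is 43 − 26 = fret 17.

17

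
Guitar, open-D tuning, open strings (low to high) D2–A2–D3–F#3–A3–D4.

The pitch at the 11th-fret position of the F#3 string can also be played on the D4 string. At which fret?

Fret 11 on F#3 is MIDI 54 + 11 = 65 (F4). On the D4 string (open MIDI 62), that pitch is 65 − 62 = fret 3.

3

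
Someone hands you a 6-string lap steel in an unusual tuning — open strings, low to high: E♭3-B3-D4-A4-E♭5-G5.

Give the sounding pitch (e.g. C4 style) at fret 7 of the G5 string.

The open G5 string plus 7 semitones: G–Ab–A–Bb–B–C–Db–D.
The walk passes from B into C once, so the octave number goes from 5 to 6.

D6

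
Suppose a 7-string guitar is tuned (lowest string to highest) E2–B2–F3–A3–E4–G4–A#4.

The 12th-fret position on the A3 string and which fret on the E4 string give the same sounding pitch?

A3 at fret 12 is A3 + 12 semitones = A4.
The open E4 string is 7 semitones above the open A3, so the same pitch on the E4 string lies at fret 12 − 7 = 5.

5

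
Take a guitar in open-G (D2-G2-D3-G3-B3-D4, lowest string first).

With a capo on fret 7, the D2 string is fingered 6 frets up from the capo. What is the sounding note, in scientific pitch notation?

The capo raises the open D2 by 7 semitones to A2; fretting 6 more gives D2 + 7 + 6 = D2 + 13 semitones = D#3.

D#3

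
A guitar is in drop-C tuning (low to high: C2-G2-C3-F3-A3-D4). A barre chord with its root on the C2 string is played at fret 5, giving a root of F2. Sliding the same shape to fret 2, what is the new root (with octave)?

Moving from fret 5 to fret 2 shifts the root by -3 semitones.
F2 down 3 semitones is D2.

D2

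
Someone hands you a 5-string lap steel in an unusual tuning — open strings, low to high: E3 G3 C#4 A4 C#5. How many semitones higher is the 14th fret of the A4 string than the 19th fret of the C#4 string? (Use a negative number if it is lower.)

3 semitones

A4 at fret 14 → B5 (MIDI 83); C#4 at fret 19 → G#5 (MIDI 80).
83 − 80 = 3, so the two pitches are 3 semitones apart.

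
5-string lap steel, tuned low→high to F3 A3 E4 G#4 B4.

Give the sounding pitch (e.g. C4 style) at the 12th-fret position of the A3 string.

Each fret is one semitone, so A3 + 12 = A4.

A4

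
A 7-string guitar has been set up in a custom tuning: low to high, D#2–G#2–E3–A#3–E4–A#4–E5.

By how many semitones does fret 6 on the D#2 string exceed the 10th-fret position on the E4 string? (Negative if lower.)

D#2 at fret 6 → A2 (MIDI 45); E4 at fret 10 → D5 (MIDI 74).
45 − 74 = -29, so the two pitches are 29 semitones apart.

-29 semitones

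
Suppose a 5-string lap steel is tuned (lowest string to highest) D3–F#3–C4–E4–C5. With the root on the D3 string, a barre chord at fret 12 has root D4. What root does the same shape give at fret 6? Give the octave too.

Moving from fret 12 to fret 6 shifts the root by -6 semitones.
D4 down 6 semitones is G#3.

G#3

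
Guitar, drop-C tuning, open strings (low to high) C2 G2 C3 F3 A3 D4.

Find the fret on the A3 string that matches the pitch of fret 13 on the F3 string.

9

Fret 13 on F3 is MIDI 53 + 13 = 66 (F#4). On the A3 string (open MIDI 57), that pitch is 66 − 57 = fret 9.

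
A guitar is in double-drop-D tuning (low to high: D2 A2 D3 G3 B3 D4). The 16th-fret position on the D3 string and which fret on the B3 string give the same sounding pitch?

D3 at fret 16 is D3 + 16 semitones = F♯4.
The open B3 string is 9 semitones above the open D3, so the same pitch on the B3 string lies at fret 16 − 9 = 7.

7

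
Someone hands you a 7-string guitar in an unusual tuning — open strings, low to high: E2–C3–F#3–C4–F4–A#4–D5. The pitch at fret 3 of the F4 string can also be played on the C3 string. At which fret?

20

F4 at fret 3 is F4 + 3 semitones = G#4.
The open C3 string is 17 semitones below the open F4, so the same pitch on the C3 string lies at fret 3 + 17 = 20.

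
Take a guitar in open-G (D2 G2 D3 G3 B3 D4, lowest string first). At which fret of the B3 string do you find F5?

F5 is 18 semitones above the open B3 (B–C–C#–D–…–D#–E–F), so it sits at fret 18.

18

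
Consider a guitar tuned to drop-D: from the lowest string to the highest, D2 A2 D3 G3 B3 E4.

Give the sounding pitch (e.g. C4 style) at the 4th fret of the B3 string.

B3 is MIDI 59. Adding 4 gives 63, which is D#4.

D#4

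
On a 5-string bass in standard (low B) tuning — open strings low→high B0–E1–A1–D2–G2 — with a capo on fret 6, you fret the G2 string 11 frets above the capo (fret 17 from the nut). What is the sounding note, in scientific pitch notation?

C4

The capo raises the open G2 by 6 semitones to C#3; fretting 11 more gives G2 + 6 + 11 = G2 + 17 semitones = C4.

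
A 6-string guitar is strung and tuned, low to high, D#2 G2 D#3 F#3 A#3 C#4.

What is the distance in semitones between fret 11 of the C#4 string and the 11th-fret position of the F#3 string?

C#4 at fret 11 → C5 (MIDI 72); F#3 at fret 11 → F4 (MIDI 65).
72 − 65 = 7, so the two pitches are 7 semitones apart, with C5 the higher.

7 semitones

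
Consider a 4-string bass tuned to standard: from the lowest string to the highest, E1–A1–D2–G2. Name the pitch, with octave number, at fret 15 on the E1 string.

G2

Each fret is one semitone, so E1 + 15 = G2.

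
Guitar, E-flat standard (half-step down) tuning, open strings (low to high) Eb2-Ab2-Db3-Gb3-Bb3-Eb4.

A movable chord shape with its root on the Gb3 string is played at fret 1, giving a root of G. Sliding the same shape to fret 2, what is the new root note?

Moving from fret 1 to fret 2 shifts the root by 1 semitone.
G up 1 semitone is Ab.

Ab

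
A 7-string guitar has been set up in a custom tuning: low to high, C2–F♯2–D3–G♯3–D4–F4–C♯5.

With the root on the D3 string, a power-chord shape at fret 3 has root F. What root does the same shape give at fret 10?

Moving from fret 3 to fret 10 shifts the root by 7 semitones.
F up 7 semitones is C.

C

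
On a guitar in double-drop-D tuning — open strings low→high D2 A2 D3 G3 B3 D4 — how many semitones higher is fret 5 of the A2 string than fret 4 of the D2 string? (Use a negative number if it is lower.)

A2 at fret 5 → D3 (MIDI 50); D2 at fret 4 → F♯2 (MIDI 42).
50 − 42 = 8, so the two pitches are 8 semitones apart.

8 semitones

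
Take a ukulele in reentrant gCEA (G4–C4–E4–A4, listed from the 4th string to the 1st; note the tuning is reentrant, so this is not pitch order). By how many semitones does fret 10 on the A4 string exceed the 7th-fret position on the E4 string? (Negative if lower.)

A4 at fret 10 → G5 (MIDI 79); E4 at fret 7 → B4 (MIDI 71).
79 − 71 = 8, so the two pitches are 8 semitones apart.

8 semitones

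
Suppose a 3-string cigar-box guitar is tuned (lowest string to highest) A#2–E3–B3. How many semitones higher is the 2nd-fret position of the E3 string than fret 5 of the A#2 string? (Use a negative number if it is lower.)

E3 at fret 2 → F#3 (MIDI 54); A#2 at fret 5 → D#3 (MIDI 51).
54 − 51 = 3, so the two pitches are 3 semitones apart.

3 semitones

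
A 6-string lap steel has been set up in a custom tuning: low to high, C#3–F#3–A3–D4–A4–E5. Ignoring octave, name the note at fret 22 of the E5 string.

D

E5 is MIDI 76. Adding 22 gives 98; 98 mod 12 = 2, i.e. D.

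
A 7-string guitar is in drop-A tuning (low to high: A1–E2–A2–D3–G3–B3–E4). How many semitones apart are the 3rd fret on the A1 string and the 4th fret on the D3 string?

A1 at fret 3 → C2 (MIDI 36); D3 at fret 4 → F#3 (MIDI 54).
36 − 54 = -18, so the two pitches are 18 semitones apart, with F#3 the higher.

18 semitones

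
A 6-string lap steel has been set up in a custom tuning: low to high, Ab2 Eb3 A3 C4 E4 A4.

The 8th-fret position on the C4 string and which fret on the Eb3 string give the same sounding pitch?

C4 at fret 8 is C4 + 8 semitones = Ab4.
The open Eb3 string is 9 semitones below the open C4, so the same pitch on the Eb3 string lies at fret 8 + 9 = 17.

17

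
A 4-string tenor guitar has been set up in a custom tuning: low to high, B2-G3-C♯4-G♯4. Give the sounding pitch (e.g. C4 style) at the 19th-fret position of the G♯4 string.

D♯6

Each fret is one semitone, so G♯4 + 19 = D♯6.
(Equivalently spelled E♭6.)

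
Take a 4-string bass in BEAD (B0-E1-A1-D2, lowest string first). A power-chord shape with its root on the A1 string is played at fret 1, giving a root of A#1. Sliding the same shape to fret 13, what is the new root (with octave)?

Moving from fret 1 to fret 13 shifts the root by 12 semitones.
A#1 up 12 semitones is A#2.

A#2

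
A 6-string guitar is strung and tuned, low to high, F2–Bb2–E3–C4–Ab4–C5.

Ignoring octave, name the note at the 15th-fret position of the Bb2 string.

Db

Bb2 is MIDI 46. Adding 15 gives 61; 61 mod 12 = 1, i.e. Db.
(Equivalently spelled C#.)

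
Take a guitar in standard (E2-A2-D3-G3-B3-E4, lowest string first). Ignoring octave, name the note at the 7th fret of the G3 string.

Each fret is one semitone, so G3 + 7 = D.

D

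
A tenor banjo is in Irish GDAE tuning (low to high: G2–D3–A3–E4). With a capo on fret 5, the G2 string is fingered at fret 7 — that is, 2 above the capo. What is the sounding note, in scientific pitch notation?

The capo raises the open G2 by 5 semitones to C3; fretting 2 more gives G2 + 5 + 2 = G2 + 7 semitones = D3.

D3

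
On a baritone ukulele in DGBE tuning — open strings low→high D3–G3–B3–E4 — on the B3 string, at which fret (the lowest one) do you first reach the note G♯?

From B3, count semitones up the chromatic scale until reaching G♯: B–C–C#–D–D#–E–F–F#–G–G# — 9 steps.

9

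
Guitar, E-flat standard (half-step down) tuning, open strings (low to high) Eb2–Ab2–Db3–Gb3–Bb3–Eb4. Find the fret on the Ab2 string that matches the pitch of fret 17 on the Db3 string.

Fret 17 on Db3 is MIDI 49 + 17 = 66 (Gb4). On the Ab2 string (open MIDI 44), that pitch is 66 − 44 = fret 22.

22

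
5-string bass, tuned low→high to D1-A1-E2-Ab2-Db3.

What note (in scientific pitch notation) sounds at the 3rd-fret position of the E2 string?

G2

Each fret is one semitone, so E2 + 3 = G2.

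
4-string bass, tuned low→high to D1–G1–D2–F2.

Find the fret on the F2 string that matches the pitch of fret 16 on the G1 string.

6

G1 at fret 16 is G1 + 16 semitones = B2.
The open F2 string is 10 semitones above the open G1, so the same pitch on the F2 string lies at fret 16 − 10 = 6.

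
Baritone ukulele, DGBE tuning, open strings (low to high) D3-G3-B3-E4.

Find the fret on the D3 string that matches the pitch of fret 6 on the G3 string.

11

G3 at fret 6 is G3 + 6 semitones = C#4.
The open D3 string is 5 semitones below the open G3, so the same pitch on the D3 string lies at fret 6 + 5 = 11.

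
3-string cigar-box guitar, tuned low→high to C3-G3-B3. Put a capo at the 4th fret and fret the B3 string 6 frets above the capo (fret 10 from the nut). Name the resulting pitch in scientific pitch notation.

The capo raises the open B3 by 4 semitones to D#4; fretting 6 more gives B3 + 4 + 6 = B3 + 10 semitones = A4.

A4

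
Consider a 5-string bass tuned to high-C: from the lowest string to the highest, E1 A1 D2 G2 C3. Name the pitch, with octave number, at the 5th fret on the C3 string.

F3

C3 is MIDI 48. Adding 5 gives 53, which is F3.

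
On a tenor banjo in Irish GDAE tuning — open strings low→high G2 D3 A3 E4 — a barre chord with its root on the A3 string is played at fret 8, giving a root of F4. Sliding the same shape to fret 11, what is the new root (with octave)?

Moving from fret 8 to fret 11 shifts the root by 3 semitones.
F4 up 3 semitones is G#4.

G#4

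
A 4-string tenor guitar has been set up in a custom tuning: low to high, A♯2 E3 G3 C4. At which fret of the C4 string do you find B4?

11

B4 is 11 semitones above the open C4 (C–C#–D–D#–…–A–A#–B), so it sits at fret 11.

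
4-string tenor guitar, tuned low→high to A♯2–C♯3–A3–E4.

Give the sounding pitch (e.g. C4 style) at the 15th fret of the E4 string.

G5

E4 is MIDI 64. Adding 15 gives 79, which is G5.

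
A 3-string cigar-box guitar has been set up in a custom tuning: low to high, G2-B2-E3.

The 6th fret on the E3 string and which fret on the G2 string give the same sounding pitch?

E3 at fret 6 is E3 + 6 semitones = A♯3.
The open G2 string is 9 semitones below the open E3, so the same pitch on the G2 string lies at fret 6 + 9 = 15.

15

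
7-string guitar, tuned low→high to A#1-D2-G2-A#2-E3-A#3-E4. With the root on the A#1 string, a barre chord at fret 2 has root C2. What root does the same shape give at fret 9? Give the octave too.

G2

Moving from fret 2 to fret 9 shifts the root by 7 semitones.
C2 up 7 semitones is G2.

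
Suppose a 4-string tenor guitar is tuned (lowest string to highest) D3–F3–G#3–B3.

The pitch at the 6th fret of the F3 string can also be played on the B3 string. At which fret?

F3 at fret 6 is F3 + 6 semitones = B3.
The open B3 string is 6 semitones above the open F3, so the same pitch on the B3 string lies at fret 6 − 6 = 0.

0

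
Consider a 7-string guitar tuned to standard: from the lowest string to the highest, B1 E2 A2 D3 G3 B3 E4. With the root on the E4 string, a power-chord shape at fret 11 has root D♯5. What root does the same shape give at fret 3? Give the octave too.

G4

Moving from fret 11 to fret 3 shifts the root by -8 semitones.
D♯5 down 8 semitones is G4.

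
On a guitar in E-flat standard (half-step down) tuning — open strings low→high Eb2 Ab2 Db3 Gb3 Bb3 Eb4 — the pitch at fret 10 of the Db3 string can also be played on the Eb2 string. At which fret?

Fret 10 on Db3 is MIDI 49 + 10 = 59 (B3). On the Eb2 string (open MIDI 39), that pitch is 59 − 39 = fret 20.

20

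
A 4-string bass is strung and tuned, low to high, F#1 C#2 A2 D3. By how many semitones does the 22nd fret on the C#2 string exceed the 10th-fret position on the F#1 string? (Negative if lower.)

19 semitones

C#2 at fret 22 → B3 (MIDI 59); F#1 at fret 10 → E2 (MIDI 40).
59 − 40 = 19, so the two pitches are 19 semitones apart.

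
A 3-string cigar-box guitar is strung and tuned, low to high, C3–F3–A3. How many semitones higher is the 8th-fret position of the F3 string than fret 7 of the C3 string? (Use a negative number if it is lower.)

F3 at fret 8 → Db4 (MIDI 61); C3 at fret 7 → G3 (MIDI 55).
61 − 55 = 6, so the two pitches are 6 semitones apart.

6 semitones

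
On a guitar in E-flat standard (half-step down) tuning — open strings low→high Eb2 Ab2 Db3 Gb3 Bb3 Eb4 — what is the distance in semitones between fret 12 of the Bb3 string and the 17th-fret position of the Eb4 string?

10 semitones

Bb3 at fret 12 → Bb4 (MIDI 70); Eb4 at fret 17 → Ab5 (MIDI 80).
70 − 80 = -10, so the two pitches are 10 semitones apart, with Ab5 the higher.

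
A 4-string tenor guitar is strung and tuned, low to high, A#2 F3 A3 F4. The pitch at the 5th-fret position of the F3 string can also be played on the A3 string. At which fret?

F3 at fret 5 is F3 + 5 semitones = A#3.
The open A3 string is 4 semitones above the open F3, so the same pitch on the A3 string lies at fret 5 − 4 = 1.

1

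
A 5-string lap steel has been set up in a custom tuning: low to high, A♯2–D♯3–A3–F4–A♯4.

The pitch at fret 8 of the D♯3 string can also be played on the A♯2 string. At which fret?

D♯3 at fret 8 is D♯3 + 8 semitones = B3.
The open A♯2 string is 5 semitones below the open D♯3, so the same pitch on the A♯2 string lies at fret 8 + 5 = 13.

13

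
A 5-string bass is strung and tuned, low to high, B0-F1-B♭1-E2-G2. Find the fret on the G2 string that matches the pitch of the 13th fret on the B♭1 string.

B♭1 at fret 13 is B♭1 + 13 semitones = B2.
The open G2 string is 9 semitones above the open B♭1, so the same pitch on the G2 string lies at fret 13 − 9 = 4.

4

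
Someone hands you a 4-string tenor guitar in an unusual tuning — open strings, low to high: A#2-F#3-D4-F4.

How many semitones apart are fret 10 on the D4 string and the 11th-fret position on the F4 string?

4 semitones

D4 at fret 10 → C5 (MIDI 72); F4 at fret 11 → E5 (MIDI 76).
72 − 76 = -4, so the two pitches are 4 semitones apart, with E5 the higher.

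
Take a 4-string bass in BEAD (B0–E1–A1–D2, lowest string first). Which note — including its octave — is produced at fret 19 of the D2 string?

Each fret is one semitone, so D2 + 19 = A3.

A3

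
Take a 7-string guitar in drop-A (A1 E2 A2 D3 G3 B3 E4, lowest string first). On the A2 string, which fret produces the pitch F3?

F3 is 8 semitones above the open A2 (A–A#–B–C–C#–D–D#–E–F), so it sits at fret 8.

8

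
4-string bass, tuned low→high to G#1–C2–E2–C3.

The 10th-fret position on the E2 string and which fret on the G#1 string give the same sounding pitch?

Fret 10 on E2 is MIDI 40 + 10 = 50 (D3). On the G#1 string (open MIDI 32), that pitch is 50 − 32 = fret 18.

18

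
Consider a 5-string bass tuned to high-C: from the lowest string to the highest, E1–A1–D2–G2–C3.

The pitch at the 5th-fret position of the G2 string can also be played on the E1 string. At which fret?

G2 at fret 5 is G2 + 5 semitones = C3.
The open E1 string is 15 semitones below the open G2, so the same pitch on the E1 string lies at fret 5 + 15 = 20.

20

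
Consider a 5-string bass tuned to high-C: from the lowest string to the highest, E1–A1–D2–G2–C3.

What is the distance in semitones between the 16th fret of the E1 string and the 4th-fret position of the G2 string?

3 semitones

E1 at fret 16 → G♯2 (MIDI 44); G2 at fret 4 → B2 (MIDI 47).
44 − 47 = -3, so the two pitches are 3 semitones apart, with B2 the higher.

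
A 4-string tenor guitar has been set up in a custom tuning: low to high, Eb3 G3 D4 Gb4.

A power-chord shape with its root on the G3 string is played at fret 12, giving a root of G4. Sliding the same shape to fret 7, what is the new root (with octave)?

Moving from fret 12 to fret 7 shifts the root by -5 semitones.
G4 down 5 semitones is D4.

D4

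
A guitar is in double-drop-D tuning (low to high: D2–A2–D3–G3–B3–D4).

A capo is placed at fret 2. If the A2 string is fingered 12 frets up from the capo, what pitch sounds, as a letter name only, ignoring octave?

The capo raises the open A2 by 2 semitones to B2; fretting 12 more gives A2 + 2 + 12 = A2 + 14 semitones, landing on B.

B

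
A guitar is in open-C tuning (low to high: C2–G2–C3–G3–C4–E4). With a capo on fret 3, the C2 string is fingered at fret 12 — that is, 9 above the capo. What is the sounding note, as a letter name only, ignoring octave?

C

The capo raises the open C2 by 3 semitones to D#2; fretting 9 more gives C2 + 3 + 9 = C2 + 12 semitones, landing on C.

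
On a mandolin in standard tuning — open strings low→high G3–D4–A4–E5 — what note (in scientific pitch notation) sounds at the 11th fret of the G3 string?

F#4

Each fret is one semitone, so G3 + 11 = F#4.
(Equivalently spelled Gb4.)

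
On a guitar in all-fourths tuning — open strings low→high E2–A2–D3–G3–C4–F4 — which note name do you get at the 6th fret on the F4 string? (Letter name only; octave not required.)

F4 is MIDI 65. Adding 6 gives 71; 71 mod 12 = 11, i.e. B.

B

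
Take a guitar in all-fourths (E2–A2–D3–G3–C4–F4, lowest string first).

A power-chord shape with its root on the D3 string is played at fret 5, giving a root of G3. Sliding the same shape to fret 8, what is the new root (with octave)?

A#3

Moving from fret 5 to fret 8 shifts the root by 3 semitones.
G3 up 3 semitones is A#3.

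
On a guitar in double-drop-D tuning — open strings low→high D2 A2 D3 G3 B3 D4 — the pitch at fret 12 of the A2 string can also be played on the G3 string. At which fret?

Fret 12 on A2 is MIDI 45 + 12 = 57 (A3). On the G3 string (open MIDI 55), that pitch is 57 − 55 = fret 2.

2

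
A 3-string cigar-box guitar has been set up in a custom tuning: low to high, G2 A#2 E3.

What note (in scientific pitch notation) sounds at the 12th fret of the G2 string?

G2 is MIDI 43. Adding 12 gives 55, which is G3.

G3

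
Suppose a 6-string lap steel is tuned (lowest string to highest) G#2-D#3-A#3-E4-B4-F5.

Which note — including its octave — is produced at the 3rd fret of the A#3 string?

Each fret is one semitone, so A#3 + 3 = C#4.
(Equivalently spelled Db4.)

C#4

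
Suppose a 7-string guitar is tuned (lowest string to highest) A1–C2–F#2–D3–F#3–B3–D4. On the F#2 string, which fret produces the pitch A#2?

4

A#2 is 4 semitones above the open F#2 (F#–G–G#–A–A#), so it sits at fret 4.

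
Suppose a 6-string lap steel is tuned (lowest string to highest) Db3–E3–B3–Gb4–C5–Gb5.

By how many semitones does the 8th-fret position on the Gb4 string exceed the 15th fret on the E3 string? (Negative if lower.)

Gb4 at fret 8 → D5 (MIDI 74); E3 at fret 15 → G4 (MIDI 67).
74 − 67 = 7, so the two pitches are 7 semitones apart.

7 semitones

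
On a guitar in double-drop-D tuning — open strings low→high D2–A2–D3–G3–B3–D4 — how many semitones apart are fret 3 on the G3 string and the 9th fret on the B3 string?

10 semitones

G3 at fret 3 → A♯3 (MIDI 58); B3 at fret 9 → G♯4 (MIDI 68).
58 − 68 = -10, so the two pitches are 10 semitones apart, with G♯4 the higher.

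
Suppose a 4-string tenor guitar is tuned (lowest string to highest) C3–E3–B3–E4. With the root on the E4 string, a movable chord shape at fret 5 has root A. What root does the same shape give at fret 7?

Moving from fret 5 to fret 7 shifts the root by 2 semitones.
A up 2 semitones is B.

B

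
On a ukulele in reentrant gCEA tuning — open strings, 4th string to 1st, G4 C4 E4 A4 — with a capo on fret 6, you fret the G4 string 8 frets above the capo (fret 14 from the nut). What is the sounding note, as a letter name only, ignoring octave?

A

The capo raises the open G4 by 6 semitones to C#5; fretting 8 more gives G4 + 6 + 8 = G4 + 14 semitones, landing on A.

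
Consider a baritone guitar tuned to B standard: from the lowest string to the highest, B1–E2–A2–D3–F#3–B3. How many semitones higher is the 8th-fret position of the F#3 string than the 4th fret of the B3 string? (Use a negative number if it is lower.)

-1 semitone

F#3 at fret 8 → D4 (MIDI 62); B3 at fret 4 → D#4 (MIDI 63).
62 − 63 = -1, so the two pitches are 1 semitone apart.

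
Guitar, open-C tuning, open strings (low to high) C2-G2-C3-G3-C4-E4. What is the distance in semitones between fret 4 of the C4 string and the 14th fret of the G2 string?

7 semitones

C4 at fret 4 → E4 (MIDI 64); G2 at fret 14 → A3 (MIDI 57).
64 − 57 = 7, so the two pitches are 7 semitones apart, with E4 the higher.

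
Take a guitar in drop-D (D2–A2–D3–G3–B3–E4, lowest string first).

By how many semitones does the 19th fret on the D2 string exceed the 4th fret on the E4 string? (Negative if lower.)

D2 at fret 19 → A3 (MIDI 57); E4 at fret 4 → G#4 (MIDI 68).
57 − 68 = -11, so the two pitches are 11 semitones apart.

-11 semitones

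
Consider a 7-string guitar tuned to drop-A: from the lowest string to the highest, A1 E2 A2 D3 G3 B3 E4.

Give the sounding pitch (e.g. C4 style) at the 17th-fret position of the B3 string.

E5

The open B3 string plus 17 semitones: B–C–C#–D–…–D–D#–E.
The walk passes from B into C 2 times, so the octave number goes from 3 to 5.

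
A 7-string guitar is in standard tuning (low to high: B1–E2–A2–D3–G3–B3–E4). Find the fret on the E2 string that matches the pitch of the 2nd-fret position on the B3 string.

21

Fret 2 on B3 is MIDI 59 + 2 = 61 (C#4). On the E2 string (open MIDI 40), that pitch is 61 − 40 = fret 21.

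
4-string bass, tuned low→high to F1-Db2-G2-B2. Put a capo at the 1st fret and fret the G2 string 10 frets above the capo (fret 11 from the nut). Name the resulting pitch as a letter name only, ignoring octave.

The capo raises the open G2 by 1 semitone to Ab2; fretting 10 more gives G2 + 1 + 10 = G2 + 11 semitones, landing on Gb.

Gb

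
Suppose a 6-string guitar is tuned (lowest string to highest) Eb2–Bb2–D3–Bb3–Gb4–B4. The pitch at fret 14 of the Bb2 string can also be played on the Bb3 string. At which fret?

2

Fret 14 on Bb2 is MIDI 46 + 14 = 60 (C4). On the Bb3 string (open MIDI 58), that pitch is 60 − 58 = fret 2.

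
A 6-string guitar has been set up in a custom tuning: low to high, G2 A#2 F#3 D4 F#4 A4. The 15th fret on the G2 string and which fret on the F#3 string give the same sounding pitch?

Fret 15 on G2 is MIDI 43 + 15 = 58 (A#3). On the F#3 string (open MIDI 54), that pitch is 58 − 54 = fret 4.

4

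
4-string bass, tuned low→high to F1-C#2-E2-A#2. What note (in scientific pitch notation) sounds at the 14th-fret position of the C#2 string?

D#3

C#2 is MIDI 37. Adding 14 gives 51, which is D#3.
(Equivalently spelled Eb3.)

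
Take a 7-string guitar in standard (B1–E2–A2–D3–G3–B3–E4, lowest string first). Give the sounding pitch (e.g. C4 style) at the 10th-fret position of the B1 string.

Each fret is one semitone, so B1 + 10 = A2.

A2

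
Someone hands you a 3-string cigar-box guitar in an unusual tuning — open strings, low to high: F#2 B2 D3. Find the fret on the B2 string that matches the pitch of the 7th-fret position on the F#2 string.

Fret 7 on F#2 is MIDI 42 + 7 = 49 (C#3). On the B2 string (open MIDI 47), that pitch is 49 − 47 = fret 2.

2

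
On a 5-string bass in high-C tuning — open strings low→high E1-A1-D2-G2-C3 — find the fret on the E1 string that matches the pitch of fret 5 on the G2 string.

G2 at fret 5 is G2 + 5 semitones = C3.
The open E1 string is 15 semitones below the open G2, so the same pitch on the E1 string lies at fret 5 + 15 = 20.

20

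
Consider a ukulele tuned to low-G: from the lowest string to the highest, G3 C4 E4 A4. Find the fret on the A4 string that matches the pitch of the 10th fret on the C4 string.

1

C4 at fret 10 is C4 + 10 semitones = A#4.
The open A4 string is 9 semitones above the open C4, so the same pitch on the A4 string lies at fret 10 − 9 = 1.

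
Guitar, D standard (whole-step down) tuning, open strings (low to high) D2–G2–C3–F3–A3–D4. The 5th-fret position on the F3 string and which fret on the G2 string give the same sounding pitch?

15

Fret 5 on F3 is MIDI 53 + 5 = 58 (A#3). On the G2 string (open MIDI 43), that pitch is 58 − 43 = fret 15.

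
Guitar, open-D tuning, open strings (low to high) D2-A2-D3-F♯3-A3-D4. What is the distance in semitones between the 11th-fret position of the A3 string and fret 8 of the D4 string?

2 semitones

A3 at fret 11 → G♯4 (MIDI 68); D4 at fret 8 → A♯4 (MIDI 70).
68 − 70 = -2, so the two pitches are 2 semitones apart, with A♯4 the higher.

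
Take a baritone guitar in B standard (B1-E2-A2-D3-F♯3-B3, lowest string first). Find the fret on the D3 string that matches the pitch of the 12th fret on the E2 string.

E2 at fret 12 is E2 + 12 semitones = E3.
The open D3 string is 10 semitones above the open E2, so the same pitch on the D3 string lies at fret 12 − 10 = 2.

2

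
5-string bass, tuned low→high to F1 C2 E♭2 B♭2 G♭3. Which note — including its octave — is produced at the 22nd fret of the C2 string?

The open C2 string plus 22 semitones: C–Db–D–Eb–…–Ab–A–Bb.
The walk passes from B into C once, so the octave number goes from 2 to 3.
(Equivalently spelled A♯3.)

B♭3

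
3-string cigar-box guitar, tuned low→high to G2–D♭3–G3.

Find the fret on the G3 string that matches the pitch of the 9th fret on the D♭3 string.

Fret 9 on D♭3 is MIDI 49 + 9 = 58 (B♭3). On the G3 string (open MIDI 55), that pitch is 58 − 55 = fret 3.

3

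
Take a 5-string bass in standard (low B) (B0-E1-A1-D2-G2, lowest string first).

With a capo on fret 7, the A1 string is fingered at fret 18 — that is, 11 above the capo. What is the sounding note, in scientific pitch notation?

D#3

The capo raises the open A1 by 7 semitones to E2; fretting 11 more gives A1 + 7 + 11 = A1 + 18 semitones = D#3.
(Also written Eb.)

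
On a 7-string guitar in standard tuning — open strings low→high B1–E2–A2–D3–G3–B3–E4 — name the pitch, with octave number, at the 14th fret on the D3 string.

D3 is MIDI 50. Adding 14 gives 64, which is E4.

E4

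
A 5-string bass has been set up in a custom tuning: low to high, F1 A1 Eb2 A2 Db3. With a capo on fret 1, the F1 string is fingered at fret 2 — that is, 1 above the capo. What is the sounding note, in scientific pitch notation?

The capo raises the open F1 by 1 semitone to Gb1; fretting 1 more gives F1 + 1 + 1 = F1 + 2 semitones = G1.

G1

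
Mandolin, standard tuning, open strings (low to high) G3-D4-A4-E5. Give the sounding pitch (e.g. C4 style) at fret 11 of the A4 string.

Each fret is one semitone, so A4 + 11 = G♯5.

G♯5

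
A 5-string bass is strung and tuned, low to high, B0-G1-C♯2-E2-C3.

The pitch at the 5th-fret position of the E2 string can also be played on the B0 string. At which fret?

E2 at fret 5 is E2 + 5 semitones = A2.
The open B0 string is 17 semitones below the open E2, so the same pitch on the B0 string lies at fret 5 + 17 = 22.

22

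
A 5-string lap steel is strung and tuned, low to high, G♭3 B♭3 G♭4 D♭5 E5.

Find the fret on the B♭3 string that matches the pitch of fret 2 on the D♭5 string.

17

D♭5 at fret 2 is D♭5 + 2 semitones = E♭5.
The open B♭3 string is 15 semitones below the open D♭5, so the same pitch on the B♭3 string lies at fret 2 + 15 = 17.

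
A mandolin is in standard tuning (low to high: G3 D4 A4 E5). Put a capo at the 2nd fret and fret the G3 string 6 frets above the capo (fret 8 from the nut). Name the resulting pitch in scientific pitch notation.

The capo raises the open G3 by 2 semitones to A3; fretting 6 more gives G3 + 2 + 6 = G3 + 8 semitones = D♯4.

D♯4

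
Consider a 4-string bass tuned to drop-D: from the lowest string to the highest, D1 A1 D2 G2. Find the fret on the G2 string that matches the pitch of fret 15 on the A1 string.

Fret 15 on A1 is MIDI 33 + 15 = 48 (C3). On the G2 string (open MIDI 43), that pitch is 48 − 43 = fret 5.

5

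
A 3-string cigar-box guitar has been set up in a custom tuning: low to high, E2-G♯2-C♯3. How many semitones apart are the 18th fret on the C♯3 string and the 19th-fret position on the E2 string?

C♯3 at fret 18 → G4 (MIDI 67); E2 at fret 19 → B3 (MIDI 59).
67 − 59 = 8, so the two pitches are 8 semitones apart, with G4 the higher.

8 semitones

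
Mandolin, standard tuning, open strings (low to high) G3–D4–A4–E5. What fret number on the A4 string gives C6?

C6 is 15 semitones above the open A4 (A–A#–B–C–…–A#–B–C), so it sits at fret 15.

15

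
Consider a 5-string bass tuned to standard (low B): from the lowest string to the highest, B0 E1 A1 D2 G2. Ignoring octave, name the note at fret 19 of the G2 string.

G2 is MIDI 43. Adding 19 gives 62; 62 mod 12 = 2, i.e. D.

D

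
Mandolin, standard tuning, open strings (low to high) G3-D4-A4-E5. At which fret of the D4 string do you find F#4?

4

F#4 is 4 semitones above the open D4 (D–D#–E–F–F#), so it sits at fret 4.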